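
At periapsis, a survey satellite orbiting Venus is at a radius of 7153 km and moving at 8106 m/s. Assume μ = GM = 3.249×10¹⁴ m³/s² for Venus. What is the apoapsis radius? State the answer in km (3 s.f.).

apoapsis radius ≈ 18700 km

r_p = 7.153×10⁶ m.
Specific energy ε = v²/2 − μ/r = -1.257×10⁷ J/kg, so a = −μ/(2ε) = 1.293×10⁷ m.
The apsides satisfy r_p + r_a = 2a, so the apoapsis radius is 2a − r_p = 1.870×10⁷ m = 18699 km.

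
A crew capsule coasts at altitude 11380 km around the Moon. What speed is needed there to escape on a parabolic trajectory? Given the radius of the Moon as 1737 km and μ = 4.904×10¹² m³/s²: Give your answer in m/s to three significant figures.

r = 1737 + 11380 = 13117 km = 1.3117×10⁷ m.
Escape speed v_esc = √(2μ/r) = √(2 × 4.904×10¹² / 1.312×10⁷) = √(7.477×10⁵) = 864.7 m/s.

v_esc ≈ 865 m/s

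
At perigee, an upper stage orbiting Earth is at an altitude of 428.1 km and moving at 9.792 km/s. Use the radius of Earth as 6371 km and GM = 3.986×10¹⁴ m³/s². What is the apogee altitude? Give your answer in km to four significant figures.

apogee altitude ≈ 24140 km

r_p = 6371 + 428.1 = 6799.1 km = 6.799×10⁶ m.
Specific energy ε = v²/2 − μ/r = -1.068×10⁷ J/kg, so a = −μ/(2ε) = 1.865×10⁷ m.
The apsides satisfy r_p + r_a = 2a, so the apogee radius is 2a − r_p = 3.051×10⁷ m = 30510 km.
Apogee altitude = 30510 − 6371 = 24139 km.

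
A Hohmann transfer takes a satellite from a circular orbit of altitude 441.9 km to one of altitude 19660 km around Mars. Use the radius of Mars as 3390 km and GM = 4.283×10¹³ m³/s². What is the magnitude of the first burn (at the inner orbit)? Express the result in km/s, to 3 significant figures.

Δv ≈ 1.03 km/s

r₁ = 3390 + 441.9 = 3831.9 km = 3.8319×10⁶ m.
r₂ = 3390 + 19660 = 23050 km = 2.3050×10⁷ m.
Transfer ellipse a_t = (r₁ + r₂)/2 = 1.344×10⁷ m.
At r₁: circular v_c1 = √(μ/r₁) = 3343 m/s; transfer-periapsis v_p = √[μ(2/r₁ − 1/a_t)] = 4378 m/s.
Δv₁ = v_p − v_c1 = 1035 m/s.
= 1.035 km/s.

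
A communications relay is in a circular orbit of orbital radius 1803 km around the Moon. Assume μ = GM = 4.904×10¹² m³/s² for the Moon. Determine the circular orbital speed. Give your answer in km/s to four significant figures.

r = 1803 km = 1.803×10⁶ m.
For a circular orbit v = √(μ/r) = √(4.904×10¹² / 1.803×10⁶) = √(2.720×10⁶) = 1649 m/s.
That is 1.649 km/s.

v ≈ 1.649 km/s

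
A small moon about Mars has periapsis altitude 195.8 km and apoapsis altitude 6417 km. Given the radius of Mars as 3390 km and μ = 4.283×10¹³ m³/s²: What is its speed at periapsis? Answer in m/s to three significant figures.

r_p = 3390 + 195.8 = 3585.8 km = 3.5858×10⁶ m.
r_a = 3390 + 6417 = 9807.0 km = 9.8070×10⁶ m.
Semi-major axis a = (r_p + r_a)/2 = 6696.4 km = 6.696×10⁶ m.
Vis-viva: v² = μ(2/r − 1/a) = 4.283×10¹³ × (5.578×10⁻⁷ − 1.493×10⁻⁷) = 1.749×10⁷ m²/s².
v = 4182 m/s.

v ≈ 4180 m/s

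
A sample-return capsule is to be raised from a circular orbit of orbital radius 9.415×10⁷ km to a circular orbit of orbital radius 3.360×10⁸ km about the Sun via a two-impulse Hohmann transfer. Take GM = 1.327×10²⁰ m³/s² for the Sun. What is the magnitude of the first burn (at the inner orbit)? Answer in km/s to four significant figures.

r₁ = 9.415×10⁷ km = 9.415×10¹⁰ m.
r₂ = 3.360×10⁸ km = 3.360×10¹¹ m.
Transfer ellipse a_t = (r₁ + r₂)/2 = 2.151×10¹¹ m.
At r₁: circular v_c1 = √(μ/r₁) = 37540 m/s; transfer-perihelion v_p = √[μ(2/r₁ − 1/a_t)] = 46920 m/s.
Δv₁ = v_p − v_c1 = 9382 m/s.
= 9.382 km/s.

Δv ≈ 9.382 km/s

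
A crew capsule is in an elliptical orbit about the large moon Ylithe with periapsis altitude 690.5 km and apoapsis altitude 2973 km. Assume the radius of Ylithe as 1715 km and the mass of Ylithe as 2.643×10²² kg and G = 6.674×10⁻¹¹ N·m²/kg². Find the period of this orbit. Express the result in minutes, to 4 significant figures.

μ = GM = 6.674×10⁻¹¹ × 2.643×10²² = 1.764×10¹² m³/s².
r_p = 1715 + 690.5 = 2405.5 km = 2.4055×10⁶ m.
r_a = 1715 + 2973 = 4688.0 km = 4.6880×10⁶ m.
Semi-major axis a = (r_p + r_a)/2 = (2405.5 + 4688.0)/2 = 3546.8 km = 3.547×10⁶ m.
By Kepler's third law T = 2π√(a³/μ) = 2π × 5.029×10³ = 3.160×10⁴ s.
= 526.7 minutes.

T ≈ 526.7 minutes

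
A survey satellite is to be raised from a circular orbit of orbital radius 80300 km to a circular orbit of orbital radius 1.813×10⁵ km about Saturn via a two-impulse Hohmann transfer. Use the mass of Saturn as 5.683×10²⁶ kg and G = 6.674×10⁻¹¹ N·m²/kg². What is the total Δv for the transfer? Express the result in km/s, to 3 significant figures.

μ = GM = 6.674×10⁻¹¹ × 5.683×10²⁶ = 3.793×10¹⁶ m³/s².
r₁ = 80300 km = 8.030×10⁷ m.
r₂ = 1.813×10⁵ km = 1.813×10⁸ m.
Transfer ellipse a_t = (r₁ + r₂)/2 = 1.308×10⁸ m.
At r₁: circular v_c1 = √(μ/r₁) = 21730 m/s; transfer-perikrone v_p = √[μ(2/r₁ − 1/a_t)] = 25590 m/s.
Δv₁ = v_p − v_c1 = 3854 m/s.
At r₂: circular v_c2 = √(μ/r₂) = 14460 m/s; transfer-apokrone v_a = √[μ(2/r₂ − 1/a_t)] = 11330 m/s.
Δv₂ = v_c2 − v_a = 3131 m/s.
Total Δv = Δv₁ + Δv₂ = 6985 m/s = 6.985 km/s.

Δv_total ≈ 6.98 km/s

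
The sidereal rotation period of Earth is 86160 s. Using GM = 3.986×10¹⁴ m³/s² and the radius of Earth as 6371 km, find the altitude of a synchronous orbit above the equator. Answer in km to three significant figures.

A synchronous orbit has period T, so by Kepler's third law a = (μT²/4π²)^(1/3).
μT²/4π² = 3.986×10¹⁴ × (8.616×10⁴)² / 39.48 = 7.495×10²² m³.
a = 4.216×10⁷ m = 42163 km.
Altitude h = a − R = 42163 − 6371 = 35792 km.

h_sync ≈ 35800 km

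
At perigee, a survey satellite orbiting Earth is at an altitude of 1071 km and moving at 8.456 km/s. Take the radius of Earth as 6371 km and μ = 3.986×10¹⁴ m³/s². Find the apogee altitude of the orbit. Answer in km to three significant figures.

apogee altitude ≈ 8570 km

r_p = 6371 + 1071 = 7442.0 km = 7.442×10⁶ m.
Specific energy ε = v²/2 − μ/r = -1.781×10⁷ J/kg, so a = −μ/(2ε) = 1.119×10⁷ m.
The apsides satisfy r_p + r_a = 2a, so the apogee radius is 2a − r_p = 1.494×10⁷ m = 14940 km.
Apogee altitude = 14940 − 6371 = 8569.1 km.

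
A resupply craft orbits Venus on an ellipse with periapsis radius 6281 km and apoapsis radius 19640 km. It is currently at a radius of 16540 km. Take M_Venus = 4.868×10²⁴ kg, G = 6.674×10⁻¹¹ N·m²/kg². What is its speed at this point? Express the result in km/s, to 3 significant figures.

v ≈ 3.77 km/s

μ = GM = 6.674×10⁻¹¹ × 4.868×10²⁴ = 3.249×10¹⁴ m³/s².
Semi-major axis a = (r_p + r_a)/2 = 12960 km = 1.296×10⁷ m.
Vis-viva: v² = μ(2/r − 1/a) = 3.249×10¹⁴ × (1.209×10⁻⁷ − 7.716×10⁻⁸) = 1.422×10⁷ m²/s².
v = 3771 m/s = 3.771 km/s.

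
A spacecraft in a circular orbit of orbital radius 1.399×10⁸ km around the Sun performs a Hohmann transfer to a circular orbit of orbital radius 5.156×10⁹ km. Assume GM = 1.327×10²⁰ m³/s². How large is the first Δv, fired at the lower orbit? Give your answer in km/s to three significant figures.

r₁ = 1.399×10⁸ km = 1.399×10¹¹ m.
r₂ = 5.156×10⁹ km = 5.156×10¹² m.
Transfer ellipse a_t = (r₁ + r₂)/2 = 2.648×10¹² m.
At r₁: circular v_c1 = √(μ/r₁) = 30800 m/s; transfer-perihelion v_p = √[μ(2/r₁ − 1/a_t)] = 42980 m/s.
Δv₁ = v_p − v_c1 = 12180 m/s.
= 12.18 km/s.

Δv ≈ 12.2 km/s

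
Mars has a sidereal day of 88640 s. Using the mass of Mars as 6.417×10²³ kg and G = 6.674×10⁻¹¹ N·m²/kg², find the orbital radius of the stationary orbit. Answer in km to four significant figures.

r_sync ≈ 20430 km

μ = GM = 6.674×10⁻¹¹ × 6.417×10²³ = 4.283×10¹³ m³/s².
A synchronous orbit has period T, so by Kepler's third law a = (μT²/4π²)^(1/3).
μT²/4π² = 4.283×10¹³ × (8.864×10⁴)² / 39.48 = 8.524×10²¹ m³.
a = 2.043×10⁷ m = 20427 km.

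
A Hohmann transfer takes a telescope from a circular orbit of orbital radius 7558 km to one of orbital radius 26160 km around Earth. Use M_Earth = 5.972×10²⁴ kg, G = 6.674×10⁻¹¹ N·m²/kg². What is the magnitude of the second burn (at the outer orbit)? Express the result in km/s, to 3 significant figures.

Δv ≈ 1.29 km/s

μ = GM = 6.674×10⁻¹¹ × 5.972×10²⁴ = 3.986×10¹⁴ m³/s².
r₁ = 7558 km = 7.558×10⁶ m.
r₂ = 26160 km = 2.616×10⁷ m.
Transfer ellipse a_t = (r₁ + r₂)/2 = 1.686×10⁷ m.
At r₁: circular v_c1 = √(μ/r₁) = 7262 m/s; transfer-perigee v_p = √[μ(2/r₁ − 1/a_t)] = 9046 m/s.
At r₂: circular v_c2 = √(μ/r₂) = 3903 m/s; transfer-apogee v_a = √[μ(2/r₂ − 1/a_t)] = 2613 m/s.
Δv₂ = v_c2 − v_a = 1290 m/s.
= 1.290 km/s.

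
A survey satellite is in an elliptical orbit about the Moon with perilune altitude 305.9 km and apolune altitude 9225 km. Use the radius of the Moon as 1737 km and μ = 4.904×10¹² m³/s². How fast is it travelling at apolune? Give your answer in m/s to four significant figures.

v ≈ 374.9 m/s

r_p = 1737 + 305.9 = 2042.9 km = 2.0429×10⁶ m.
r_a = 1737 + 9225 = 10962 km = 1.0962×10⁷ m.
Semi-major axis a = (r_p + r_a)/2 = 6502.4 km = 6.502×10⁶ m.
Vis-viva: v² = μ(2/r − 1/a) = 4.904×10¹² × (1.824×10⁻⁷ − 1.538×10⁻⁷) = 1.405×10⁵ m²/s².
v = 374.9 m/s.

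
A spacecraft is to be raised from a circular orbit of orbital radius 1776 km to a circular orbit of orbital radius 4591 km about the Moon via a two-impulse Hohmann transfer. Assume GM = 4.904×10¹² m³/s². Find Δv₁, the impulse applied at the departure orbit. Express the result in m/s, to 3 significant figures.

r₁ = 1776 km = 1.776×10⁶ m.
r₂ = 4591 km = 4.591×10⁶ m.
Transfer ellipse a_t = (r₁ + r₂)/2 = 3.184×10⁶ m.
At r₁: circular v_c1 = √(μ/r₁) = 1662 m/s; transfer-perilune v_p = √[μ(2/r₁ − 1/a_t)] = 1996 m/s.
Δv₁ = v_p − v_c1 = 333.8 m/s.

Δv ≈ 334 m/s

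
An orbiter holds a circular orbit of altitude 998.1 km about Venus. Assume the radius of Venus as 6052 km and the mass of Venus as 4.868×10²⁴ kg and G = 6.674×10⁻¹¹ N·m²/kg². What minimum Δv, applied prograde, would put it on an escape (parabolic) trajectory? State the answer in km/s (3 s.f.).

μ = GM = 6.674×10⁻¹¹ × 4.868×10²⁴ = 3.249×10¹⁴ m³/s².
r = 6052 + 998.1 = 7050.1 km = 7.0501×10⁶ m.
Circular speed v_c = √(μ/r) = 6788 m/s.
Escape speed v_esc = √(2μ/r) = √2 × v_c = 9600 m/s.
Δv = v_esc − v_c = 2812 m/s = 2.812 km/s.

Δv ≈ 2.81 km/s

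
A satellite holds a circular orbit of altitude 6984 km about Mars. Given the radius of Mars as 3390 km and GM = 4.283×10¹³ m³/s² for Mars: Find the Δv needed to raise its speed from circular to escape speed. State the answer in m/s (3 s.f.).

Δv ≈ 842 m/s

r = 3390 + 6984 = 10374 km = 1.0374×10⁷ m.
Circular speed v_c = √(μ/r) = 2032 m/s.
Escape speed v_esc = √(2μ/r) = √2 × v_c = 2874 m/s.
Δv = v_esc − v_c = 841.6 m/s.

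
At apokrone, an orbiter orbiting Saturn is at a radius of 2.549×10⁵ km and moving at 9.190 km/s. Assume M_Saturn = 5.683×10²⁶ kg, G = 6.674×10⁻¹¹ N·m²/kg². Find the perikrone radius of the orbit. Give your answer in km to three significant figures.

μ = GM = 6.674×10⁻¹¹ × 5.683×10²⁶ = 3.793×10¹⁶ m³/s².
r_a = 2.549×10⁸ m.
Specific energy ε = v²/2 − μ/r = -1.066×10⁸ J/kg, so a = −μ/(2ε) = 1.780×10⁸ m.
The apsides satisfy r_p + r_a = 2a, so the perikrone radius is 2a − r_a = 1.010×10⁸ m = 1.0100×10⁵ km.

perikrone radius ≈ 1.01×10⁵ km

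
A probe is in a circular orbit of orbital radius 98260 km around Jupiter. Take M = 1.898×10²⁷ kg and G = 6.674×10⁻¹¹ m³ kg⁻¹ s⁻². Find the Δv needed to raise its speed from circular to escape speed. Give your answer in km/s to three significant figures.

μ = GM = 6.674×10⁻¹¹ × 1.898×10²⁷ = 1.267×10¹⁷ m³/s².
r = 98260 km = 9.826×10⁷ m.
Circular speed v_c = √(μ/r) = 35900 m/s.
Escape speed v_esc = √(2μ/r) = √2 × v_c = 50780 m/s.
Δv = v_esc − v_c = 14870 m/s = 14.87 km/s.

Δv ≈ 14.9 km/s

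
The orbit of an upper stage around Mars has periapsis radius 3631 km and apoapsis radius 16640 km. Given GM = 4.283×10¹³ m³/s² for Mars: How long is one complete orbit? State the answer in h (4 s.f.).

T ≈ 8.605 h

Semi-major axis a = (r_p + r_a)/2 = (3631.0 + 16640)/2 = 10136 km = 1.014×10⁷ m.
By Kepler's third law T = 2π√(a³/μ) = 2π × 4.931×10³ = 3.098×10⁴ s.
= 8.605 h.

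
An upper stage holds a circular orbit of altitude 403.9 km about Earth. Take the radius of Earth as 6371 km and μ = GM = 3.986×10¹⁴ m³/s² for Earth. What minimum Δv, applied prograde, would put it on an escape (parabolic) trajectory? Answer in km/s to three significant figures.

Δv ≈ 3.18 km/s

r = 6371 + 403.9 = 6774.9 km = 6.7749×10⁶ m.
Circular speed v_c = √(μ/r) = 7670 m/s.
Escape speed v_esc = √(2μ/r) = √2 × v_c = 10850 m/s.
Δv = v_esc − v_c = 3177 m/s = 3.177 km/s.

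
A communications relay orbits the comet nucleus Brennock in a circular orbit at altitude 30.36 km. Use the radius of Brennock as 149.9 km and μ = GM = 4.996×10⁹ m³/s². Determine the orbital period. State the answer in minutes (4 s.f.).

T ≈ 113.4 minutes

r = 149.9 + 30.36 = 180.26 km = 1.8026×10⁵ m.
Kepler's third law: T = 2π√(r³/μ) = 2π√((1.803×10⁵)³ / 4.996×10⁹).
r³/μ = 1.172×10⁶ s², so T = 2π × 1.083×10³ = 6.803×10³ s.
Converting: 6.803×10³ s ÷ 60.00 = 113.4 minutes.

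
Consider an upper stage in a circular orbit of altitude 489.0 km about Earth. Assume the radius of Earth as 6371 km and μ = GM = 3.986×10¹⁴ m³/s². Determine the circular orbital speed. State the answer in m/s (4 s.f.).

v ≈ 7623 m/s

r = 6371 + 489.0 = 6860.0 km = 6.8600×10⁶ m.
For a circular orbit v = √(μ/r) = √(3.986×10¹⁴ / 6.860×10⁶) = √(5.810×10⁷) = 7623 m/s.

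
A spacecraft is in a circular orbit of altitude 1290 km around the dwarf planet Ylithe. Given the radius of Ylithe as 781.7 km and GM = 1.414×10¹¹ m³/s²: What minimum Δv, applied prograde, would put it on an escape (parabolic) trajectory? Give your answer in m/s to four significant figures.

r = 781.7 + 1290 = 2071.7 km = 2.0717×10⁶ m.
Circular speed v_c = √(μ/r) = 261.3 m/s.
Escape speed v_esc = √(2μ/r) = √2 × v_c = 369.5 m/s.
Δv = v_esc − v_c = 108.2 m/s.

Δv ≈ 108.2 m/s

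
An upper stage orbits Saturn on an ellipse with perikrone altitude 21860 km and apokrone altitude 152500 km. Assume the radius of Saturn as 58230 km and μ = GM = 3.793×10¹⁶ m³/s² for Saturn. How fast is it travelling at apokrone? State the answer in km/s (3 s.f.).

r_p = 58230 + 21860 = 80090 km = 8.0090×10⁷ m.
r_a = 58230 + 152500 = 210730 km = 2.1073×10⁸ m.
Semi-major axis a = (r_p + r_a)/2 = 1.4541×10⁵ km = 1.454×10⁸ m.
Vis-viva: v² = μ(2/r − 1/a) = 3.793×10¹⁶ × (9.491×10⁻⁹ − 6.877×10⁻⁹) = 9.914×10⁷ m²/s².
v = 9957 m/s = 9.957 km/s.

v ≈ 9.96 km/s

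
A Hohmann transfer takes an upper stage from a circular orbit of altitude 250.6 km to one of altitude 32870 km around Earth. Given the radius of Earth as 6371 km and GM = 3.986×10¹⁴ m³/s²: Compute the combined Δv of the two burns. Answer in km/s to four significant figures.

Δv_total ≈ 3.865 km/s

r₁ = 6371 + 250.6 = 6621.6 km = 6.6216×10⁶ m.
r₂ = 6371 + 32870 = 39241 km = 3.9241×10⁷ m.
Transfer ellipse a_t = (r₁ + r₂)/2 = 2.293×10⁷ m.
At r₁: circular v_c1 = √(μ/r₁) = 7759 m/s; transfer-perigee v_p = √[μ(2/r₁ − 1/a_t)] = 10150 m/s.
Δv₁ = v_p − v_c1 = 2391 m/s.
At r₂: circular v_c2 = √(μ/r₂) = 3187 m/s; transfer-apogee v_a = √[μ(2/r₂ − 1/a_t)] = 1713 m/s.
Δv₂ = v_c2 − v_a = 1474 m/s.
Total Δv = Δv₁ + Δv₂ = 3865 m/s = 3.865 km/s.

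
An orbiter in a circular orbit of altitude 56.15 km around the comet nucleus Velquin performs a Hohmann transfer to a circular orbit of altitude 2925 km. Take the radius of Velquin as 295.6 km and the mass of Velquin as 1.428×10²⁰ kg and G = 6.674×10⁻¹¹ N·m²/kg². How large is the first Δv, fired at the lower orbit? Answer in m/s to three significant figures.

Δv ≈ 56.4 m/s

μ = GM = 6.674×10⁻¹¹ × 1.428×10²⁰ = 9.530×10⁹ m³/s².
r₁ = 295.6 + 56.15 = 351.75 km = 3.5175×10⁵ m.
r₂ = 295.6 + 2925 = 3220.6 km = 3.2206×10⁶ m.
Transfer ellipse a_t = (r₁ + r₂)/2 = 1.786×10⁶ m.
At r₁: circular v_c1 = √(μ/r₁) = 164.6 m/s; transfer-periapsis v_p = √[μ(2/r₁ − 1/a_t)] = 221.0 m/s.
Δv₁ = v_p − v_c1 = 56.42 m/s.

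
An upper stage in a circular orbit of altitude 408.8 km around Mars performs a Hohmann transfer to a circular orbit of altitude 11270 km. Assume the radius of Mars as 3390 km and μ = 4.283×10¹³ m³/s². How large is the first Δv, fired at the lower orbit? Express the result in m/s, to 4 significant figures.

Δv ≈ 874.1 m/s

r₁ = 3390 + 408.8 = 3798.8 km = 3.7988×10⁶ m.
r₂ = 3390 + 11270 = 14660 km = 1.4660×10⁷ m.
Transfer ellipse a_t = (r₁ + r₂)/2 = 9.229×10⁶ m.
At r₁: circular v_c1 = √(μ/r₁) = 3358 m/s; transfer-periapsis v_p = √[μ(2/r₁ − 1/a_t)] = 4232 m/s.
Δv₁ = v_p − v_c1 = 874.1 m/s.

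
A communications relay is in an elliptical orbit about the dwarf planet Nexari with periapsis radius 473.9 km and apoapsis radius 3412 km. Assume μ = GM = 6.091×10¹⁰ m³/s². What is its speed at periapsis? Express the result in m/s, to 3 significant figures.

v ≈ 475 m/s

Semi-major axis a = (r_p + r_a)/2 = 1943.0 km = 1.943×10⁶ m.
Vis-viva: v² = μ(2/r − 1/a) = 6.091×10¹⁰ × (4.220×10⁻⁶ − 5.147×10⁻⁷) = 2.257×10⁵ m²/s².
v = 475.1 m/s.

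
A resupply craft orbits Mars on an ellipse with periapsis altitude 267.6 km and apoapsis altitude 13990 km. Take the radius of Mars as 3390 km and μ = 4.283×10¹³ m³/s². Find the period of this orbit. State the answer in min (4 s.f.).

T ≈ 545.9 min

r_p = 3390 + 267.6 = 3657.6 km = 3.6576×10⁶ m.
r_a = 3390 + 13990 = 17380 km = 1.7380×10⁷ m.
Semi-major axis a = (r_p + r_a)/2 = (3657.6 + 17380)/2 = 10519 km = 1.052×10⁷ m.
By Kepler's third law T = 2π√(a³/μ) = 2π × 5.213×10³ = 3.275×10⁴ s.
= 545.9 min.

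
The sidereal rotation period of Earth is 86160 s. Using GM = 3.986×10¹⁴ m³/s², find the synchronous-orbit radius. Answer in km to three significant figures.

A synchronous orbit has period T, so by Kepler's third law a = (μT²/4π²)^(1/3).
μT²/4π² = 3.986×10¹⁴ × (8.616×10⁴)² / 39.48 = 7.495×10²² m³.
a = 4.216×10⁷ m = 42163 km.

r_sync ≈ 42200 km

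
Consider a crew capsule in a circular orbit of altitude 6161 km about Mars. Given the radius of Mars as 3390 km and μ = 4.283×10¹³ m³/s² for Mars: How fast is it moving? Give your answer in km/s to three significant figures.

r = 3390 + 6161 = 9551.0 km = 9.5510×10⁶ m.
For a circular orbit v = √(μ/r) = √(4.283×10¹³ / 9.551×10⁶) = √(4.484×10⁶) = 2118 m/s.
That is 2.118 km/s.

v ≈ 2.12 km/s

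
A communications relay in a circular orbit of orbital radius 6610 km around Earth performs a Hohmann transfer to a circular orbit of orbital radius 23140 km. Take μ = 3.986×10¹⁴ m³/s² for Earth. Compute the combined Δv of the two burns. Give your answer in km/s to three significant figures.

r₁ = 6610 km = 6.610×10⁶ m.
r₂ = 23140 km = 2.314×10⁷ m.
Transfer ellipse a_t = (r₁ + r₂)/2 = 1.488×10⁷ m.
At r₁: circular v_c1 = √(μ/r₁) = 7765 m/s; transfer-perigee v_p = √[μ(2/r₁ − 1/a_t)] = 9685 m/s.
Δv₁ = v_p − v_c1 = 1920 m/s.
At r₂: circular v_c2 = √(μ/r₂) = 4150 m/s; transfer-apogee v_a = √[μ(2/r₂ − 1/a_t)] = 2767 m/s.
Δv₂ = v_c2 − v_a = 1384 m/s.
Total Δv = Δv₁ + Δv₂ = 3304 m/s = 3.304 km/s.

Δv_total ≈ 3.30 km/s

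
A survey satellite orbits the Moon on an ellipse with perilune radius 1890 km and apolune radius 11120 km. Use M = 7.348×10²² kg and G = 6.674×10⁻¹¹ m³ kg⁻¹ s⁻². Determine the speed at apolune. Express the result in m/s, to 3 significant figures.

μ = GM = 6.674×10⁻¹¹ × 7.348×10²² = 4.904×10¹² m³/s².
Semi-major axis a = (r_p + r_a)/2 = 6505.0 km = 6.505×10⁶ m.
Vis-viva: v² = μ(2/r − 1/a) = 4.904×10¹² × (1.799×10⁻⁷ − 1.537×10⁻⁷) = 1.281×10⁵ m²/s².
v = 358.0 m/s.

v ≈ 358 m/s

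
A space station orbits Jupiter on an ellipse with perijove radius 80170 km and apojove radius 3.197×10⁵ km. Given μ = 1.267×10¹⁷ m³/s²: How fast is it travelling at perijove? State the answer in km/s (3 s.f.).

Semi-major axis a = (r_p + r_a)/2 = 1.9994×10⁵ km = 1.999×10⁸ m.
Vis-viva: v² = μ(2/r − 1/a) = 1.267×10¹⁷ × (2.495×10⁻⁸ − 5.002×10⁻⁹) = 2.527×10⁹ m²/s².
v = 50270 m/s = 50.27 km/s.

v ≈ 50.3 km/s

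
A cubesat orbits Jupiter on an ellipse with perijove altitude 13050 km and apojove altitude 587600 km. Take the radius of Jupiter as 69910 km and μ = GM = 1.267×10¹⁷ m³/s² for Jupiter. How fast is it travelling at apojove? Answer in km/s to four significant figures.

r_p = 69910 + 13050 = 82960 km = 8.2960×10⁷ m.
r_a = 69910 + 587600 = 657510 km = 6.5751×10⁸ m.
Semi-major axis a = (r_p + r_a)/2 = 3.7024×10⁵ km = 3.702×10⁸ m.
Vis-viva: v² = μ(2/r − 1/a) = 1.267×10¹⁷ × (3.042×10⁻⁹ − 2.701×10⁻⁹) = 4.318×10⁷ m²/s².
v = 6571 m/s = 6.571 km/s.

v ≈ 6.571 km/s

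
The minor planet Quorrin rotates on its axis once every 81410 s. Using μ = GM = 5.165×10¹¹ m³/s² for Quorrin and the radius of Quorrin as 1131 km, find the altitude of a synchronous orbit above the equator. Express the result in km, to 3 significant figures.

A synchronous orbit has period T, so by Kepler's third law a = (μT²/4π²)^(1/3).
μT²/4π² = 5.165×10¹¹ × (8.141×10⁴)² / 39.48 = 8.671×10¹⁹ m³.
a = 4.426×10⁶ m = 4426.1 km.
Altitude h = a − R = 4426.1 − 1131 = 3295.1 km.

h_sync ≈ 3300 km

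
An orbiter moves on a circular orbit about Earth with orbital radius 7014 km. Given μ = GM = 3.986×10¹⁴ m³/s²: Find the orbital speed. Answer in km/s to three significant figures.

r = 7014 km = 7.014×10⁶ m.
For a circular orbit v = √(μ/r) = √(3.986×10¹⁴ / 7.014×10⁶) = √(5.683×10⁷) = 7539 m/s.
That is 7.539 km/s.

v ≈ 7.54 km/s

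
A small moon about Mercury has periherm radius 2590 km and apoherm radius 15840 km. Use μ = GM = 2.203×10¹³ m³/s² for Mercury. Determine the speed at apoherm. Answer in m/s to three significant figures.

v ≈ 625 m/s

Semi-major axis a = (r_p + r_a)/2 = 9215.0 km = 9.215×10⁶ m.
Vis-viva: v² = μ(2/r − 1/a) = 2.203×10¹³ × (1.263×10⁻⁷ − 1.085×10⁻⁷) = 3.909×10⁵ m²/s².
v = 625.2 m/s.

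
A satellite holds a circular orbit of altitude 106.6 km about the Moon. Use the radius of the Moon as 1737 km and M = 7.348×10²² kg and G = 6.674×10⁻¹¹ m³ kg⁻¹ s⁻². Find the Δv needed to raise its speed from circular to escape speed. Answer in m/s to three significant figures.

μ = GM = 6.674×10⁻¹¹ × 7.348×10²² = 4.904×10¹² m³/s².
r = 1737 + 106.6 = 1843.6 km = 1.8436×10⁶ m.
Circular speed v_c = √(μ/r) = 1631 m/s.
Escape speed v_esc = √(2μ/r) = √2 × v_c = 2307 m/s.
Δv = v_esc − v_c = 675.6 m/s.

Δv ≈ 676 m/s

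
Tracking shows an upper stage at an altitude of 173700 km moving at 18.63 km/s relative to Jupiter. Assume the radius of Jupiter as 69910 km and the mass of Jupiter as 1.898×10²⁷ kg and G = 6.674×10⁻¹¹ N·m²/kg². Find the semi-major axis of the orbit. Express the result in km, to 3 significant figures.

μ = GM = 6.674×10⁻¹¹ × 1.898×10²⁷ = 1.267×10¹⁷ m³/s².
r = 69910 + 173700 = 2.4361×10⁵ km = 2.436×10⁸ m.
Vis-viva rearranged: 1/a = 2/r − v²/μ = 8.210×10⁻⁹ − 2.740×10⁻⁹ = 5.470×10⁻⁹ m⁻¹.
a = 1.828×10⁸ m = 1.8282×10⁵ km.

a ≈ 1.83×10⁵ km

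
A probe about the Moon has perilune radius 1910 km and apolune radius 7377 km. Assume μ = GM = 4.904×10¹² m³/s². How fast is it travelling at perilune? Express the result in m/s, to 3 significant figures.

Semi-major axis a = (r_p + r_a)/2 = 4643.5 km = 4.644×10⁶ m.
Vis-viva: v² = μ(2/r − 1/a) = 4.904×10¹² × (1.047×10⁻⁶ − 2.154×10⁻⁷) = 4.079×10⁶ m²/s².
v = 2020 m/s.

v ≈ 2020 m/s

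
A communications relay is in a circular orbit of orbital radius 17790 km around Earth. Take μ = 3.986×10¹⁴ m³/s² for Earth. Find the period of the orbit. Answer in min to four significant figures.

r = 17790 km = 1.779×10⁷ m.
Kepler's third law: T = 2π√(r³/μ) = 2π√((1.779×10⁷)³ / 3.986×10¹⁴).
r³/μ = 1.413×10⁷ s², so T = 2π × 3.758×10³ = 2.361×10⁴ s.
Converting: 2.361×10⁴ s ÷ 60.00 = 393.6 min.

T ≈ 393.6 min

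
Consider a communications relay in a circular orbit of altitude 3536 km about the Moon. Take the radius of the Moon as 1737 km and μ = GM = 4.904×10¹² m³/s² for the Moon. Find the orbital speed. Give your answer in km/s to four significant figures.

v ≈ 0.9644 km/s

r = 1737 + 3536 = 5273.0 km = 5.2730×10⁶ m.
For a circular orbit v = √(μ/r) = √(4.904×10¹² / 5.273×10⁶) = √(9.300×10⁵) = 964.4 m/s.
That is 0.9644 km/s.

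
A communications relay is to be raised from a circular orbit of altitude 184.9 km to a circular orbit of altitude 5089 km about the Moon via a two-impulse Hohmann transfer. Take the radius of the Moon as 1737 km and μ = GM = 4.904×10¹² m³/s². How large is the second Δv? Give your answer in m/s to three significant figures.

r₁ = 1737 + 184.9 = 1921.9 km = 1.9219×10⁶ m.
r₂ = 1737 + 5089 = 6826.0 km = 6.8260×10⁶ m.
Transfer ellipse a_t = (r₁ + r₂)/2 = 4.374×10⁶ m.
At r₁: circular v_c1 = √(μ/r₁) = 1597 m/s; transfer-perilune v_p = √[μ(2/r₁ − 1/a_t)] = 1996 m/s.
At r₂: circular v_c2 = √(μ/r₂) = 847.6 m/s; transfer-apolune v_a = √[μ(2/r₂ − 1/a_t)] = 561.9 m/s.
Δv₂ = v_c2 − v_a = 285.8 m/s.

Δv ≈ 286 m/s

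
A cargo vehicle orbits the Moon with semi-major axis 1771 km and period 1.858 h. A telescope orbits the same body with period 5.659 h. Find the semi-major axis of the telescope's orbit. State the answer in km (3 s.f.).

a₂ ≈ 3720 km

Kepler's third law: a³ ∝ T², so a₂ = a₁ (T₂/T₁)^(2/3).
T₂/T₁ = 3.046, (T₂/T₁)^(2/3) = 2.101.
a₂ = 1771 × 2.101 = 3721 km.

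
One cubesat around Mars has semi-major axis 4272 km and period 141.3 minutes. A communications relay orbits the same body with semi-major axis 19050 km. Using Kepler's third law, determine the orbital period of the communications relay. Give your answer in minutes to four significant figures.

T₂ ≈ 1331 minutes

Kepler's third law: T² ∝ a³, so T₂ = T₁ (a₂/a₁)^(3/2).
a₂/a₁ = 4.459, (a₂/a₁)^(3/2) = 9.417.
T₂ = 141.3 × 9.417 = 1331 minutes.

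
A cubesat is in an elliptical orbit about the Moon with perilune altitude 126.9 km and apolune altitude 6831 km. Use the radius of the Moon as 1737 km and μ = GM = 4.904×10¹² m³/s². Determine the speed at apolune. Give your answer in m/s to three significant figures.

v ≈ 452 m/s

r_p = 1737 + 126.9 = 1863.9 km = 1.8639×10⁶ m.
r_a = 1737 + 6831 = 8568.0 km = 8.5680×10⁶ m.
Semi-major axis a = (r_p + r_a)/2 = 5215.9 km = 5.216×10⁶ m.
Vis-viva: v² = μ(2/r − 1/a) = 4.904×10¹² × (2.334×10⁻⁷ − 1.917×10⁻⁷) = 2.045×10⁵ m²/s².
v = 452.3 m/s.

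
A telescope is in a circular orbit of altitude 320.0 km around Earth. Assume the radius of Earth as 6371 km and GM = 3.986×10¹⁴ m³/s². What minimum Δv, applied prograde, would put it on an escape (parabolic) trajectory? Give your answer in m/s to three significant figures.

r = 6371 + 320.0 = 6691.0 km = 6.6910×10⁶ m.
Circular speed v_c = √(μ/r) = 7718 m/s.
Escape speed v_esc = √(2μ/r) = √2 × v_c = 10920 m/s.
Δv = v_esc − v_c = 3197 m/s.

Δv ≈ 3200 m/s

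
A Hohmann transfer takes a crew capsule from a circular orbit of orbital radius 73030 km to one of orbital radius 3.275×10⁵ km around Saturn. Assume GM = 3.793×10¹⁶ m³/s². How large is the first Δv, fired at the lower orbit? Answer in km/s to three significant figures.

r₁ = 73030 km = 7.303×10⁷ m.
r₂ = 3.275×10⁵ km = 3.275×10⁸ m.
Transfer ellipse a_t = (r₁ + r₂)/2 = 2.003×10⁸ m.
At r₁: circular v_c1 = √(μ/r₁) = 22790 m/s; transfer-perikrone v_p = √[μ(2/r₁ − 1/a_t)] = 29140 m/s.
Δv₁ = v_p − v_c1 = 6354 m/s.
= 6.354 km/s.

Δv ≈ 6.35 km/s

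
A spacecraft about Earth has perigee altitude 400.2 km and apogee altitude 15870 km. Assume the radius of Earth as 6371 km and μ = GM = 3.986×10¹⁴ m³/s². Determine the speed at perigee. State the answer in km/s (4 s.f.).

r_p = 6371 + 400.2 = 6771.2 km = 6.7712×10⁶ m.
r_a = 6371 + 15870 = 22241 km = 2.2241×10⁷ m.
Semi-major axis a = (r_p + r_a)/2 = 14506 km = 1.451×10⁷ m.
Vis-viva: v² = μ(2/r − 1/a) = 3.986×10¹⁴ × (2.954×10⁻⁷ − 6.894×10⁻⁸) = 9.026×10⁷ m²/s².
v = 9500 m/s = 9.500 km/s.

v ≈ 9.500 km/s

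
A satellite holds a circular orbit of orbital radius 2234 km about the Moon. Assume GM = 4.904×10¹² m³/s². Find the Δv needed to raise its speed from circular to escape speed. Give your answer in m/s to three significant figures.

Δv ≈ 614 m/s

r = 2234 km = 2.234×10⁶ m.
Circular speed v_c = √(μ/r) = 1482 m/s.
Escape speed v_esc = √(2μ/r) = √2 × v_c = 2095 m/s.
Δv = v_esc − v_c = 613.7 m/s.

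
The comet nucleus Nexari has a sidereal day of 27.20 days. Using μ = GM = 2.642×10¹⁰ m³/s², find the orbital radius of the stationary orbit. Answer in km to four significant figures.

T = 27.20 days = 2.350×10⁶ s.
A synchronous orbit has period T, so by Kepler's third law a = (μT²/4π²)^(1/3).
μT²/4π² = 2.642×10¹⁰ × (2.350×10⁶)² / 39.48 = 3.696×10²¹ m³.
a = 1.546×10⁷ m = 15461 km.

r_sync ≈ 15460 km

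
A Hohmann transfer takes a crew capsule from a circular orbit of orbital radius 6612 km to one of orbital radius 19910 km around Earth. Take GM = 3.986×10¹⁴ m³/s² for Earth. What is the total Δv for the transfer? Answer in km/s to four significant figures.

Δv_total ≈ 3.064 km/s

r₁ = 6612 km = 6.612×10⁶ m.
r₂ = 19910 km = 1.991×10⁷ m.
Transfer ellipse a_t = (r₁ + r₂)/2 = 1.326×10⁷ m.
At r₁: circular v_c1 = √(μ/r₁) = 7764 m/s; transfer-perigee v_p = √[μ(2/r₁ − 1/a_t)] = 9514 m/s.
Δv₁ = v_p − v_c1 = 1749 m/s.
At r₂: circular v_c2 = √(μ/r₂) = 4474 m/s; transfer-apogee v_a = √[μ(2/r₂ − 1/a_t)] = 3159 m/s.
Δv₂ = v_c2 − v_a = 1315 m/s.
Total Δv = Δv₁ + Δv₂ = 3064 m/s = 3.064 km/s.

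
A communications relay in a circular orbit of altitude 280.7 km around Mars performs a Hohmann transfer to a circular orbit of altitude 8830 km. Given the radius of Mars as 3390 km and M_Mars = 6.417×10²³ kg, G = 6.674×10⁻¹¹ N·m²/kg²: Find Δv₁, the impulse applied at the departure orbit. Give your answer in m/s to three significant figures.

Δv ≈ 820 m/s

μ = GM = 6.674×10⁻¹¹ × 6.417×10²³ = 4.283×10¹³ m³/s².
r₁ = 3390 + 280.7 = 3670.7 km = 3.6707×10⁶ m.
r₂ = 3390 + 8830 = 12220 km = 1.2220×10⁷ m.
Transfer ellipse a_t = (r₁ + r₂)/2 = 7.945×10⁶ m.
At r₁: circular v_c1 = √(μ/r₁) = 3416 m/s; transfer-periapsis v_p = √[μ(2/r₁ − 1/a_t)] = 4236 m/s.
Δv₁ = v_p − v_c1 = 820.3 m/s.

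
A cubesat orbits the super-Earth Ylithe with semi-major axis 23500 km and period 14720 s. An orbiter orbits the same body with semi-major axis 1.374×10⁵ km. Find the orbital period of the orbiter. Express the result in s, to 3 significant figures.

T₂ ≈ 2.08×10⁵ s

Kepler's third law: T² ∝ a³, so T₂ = T₁ (a₂/a₁)^(3/2).
a₂/a₁ = 5.847, (a₂/a₁)^(3/2) = 14.14.
T₂ = 14720 × 14.14 = 2.081×10⁵ s.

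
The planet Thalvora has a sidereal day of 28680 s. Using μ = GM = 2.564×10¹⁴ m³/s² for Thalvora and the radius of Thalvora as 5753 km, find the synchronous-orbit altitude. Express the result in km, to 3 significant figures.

h_sync ≈ 11700 km

A synchronous orbit has period T, so by Kepler's third law a = (μT²/4π²)^(1/3).
μT²/4π² = 2.564×10¹⁴ × (2.868×10⁴)² / 39.48 = 5.342×10²¹ m³.
a = 1.748×10⁷ m = 17481 km.
Altitude h = a − R = 17481 − 5753 = 11728 km.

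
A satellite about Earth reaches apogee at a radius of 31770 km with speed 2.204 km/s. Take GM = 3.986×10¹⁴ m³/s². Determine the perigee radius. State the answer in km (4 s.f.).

perigee radius ≈ 7627 km

r_a = 3.177×10⁷ m.
Specific energy ε = v²/2 − μ/r = -1.012×10⁷ J/kg, so a = −μ/(2ε) = 1.970×10⁷ m.
The apsides satisfy r_p + r_a = 2a, so the perigee radius is 2a − r_a = 7.627×10⁶ m = 7626.6 km.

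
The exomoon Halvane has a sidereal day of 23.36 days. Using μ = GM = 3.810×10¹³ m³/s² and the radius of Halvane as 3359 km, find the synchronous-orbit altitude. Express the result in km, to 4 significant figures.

T = 23.36 days = 2.018×10⁶ s.
A synchronous orbit has period T, so by Kepler's third law a = (μT²/4π²)^(1/3).
μT²/4π² = 3.810×10¹³ × (2.018×10⁶)² / 39.48 = 3.931×10²⁴ m³.
a = 1.578×10⁸ m = 1.5783×10⁵ km.
Altitude h = a − R = 1.5783×10⁵ − 3359 = 1.5447×10⁵ km.

h_sync ≈ 1.545×10⁵ km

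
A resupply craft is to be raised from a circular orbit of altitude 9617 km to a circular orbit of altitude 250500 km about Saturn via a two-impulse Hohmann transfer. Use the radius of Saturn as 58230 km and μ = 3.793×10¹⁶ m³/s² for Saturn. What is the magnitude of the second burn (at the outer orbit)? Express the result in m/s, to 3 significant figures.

Δv ≈ 4430 m/s

r₁ = 58230 + 9617 = 67847 km = 6.7847×10⁷ m.
r₂ = 58230 + 250500 = 308730 km = 3.0873×10⁸ m.
Transfer ellipse a_t = (r₁ + r₂)/2 = 1.883×10⁸ m.
At r₁: circular v_c1 = √(μ/r₁) = 23640 m/s; transfer-perikrone v_p = √[μ(2/r₁ − 1/a_t)] = 30280 m/s.
At r₂: circular v_c2 = √(μ/r₂) = 11080 m/s; transfer-apokrone v_a = √[μ(2/r₂ − 1/a_t)] = 6654 m/s.
Δv₂ = v_c2 − v_a = 4431 m/s.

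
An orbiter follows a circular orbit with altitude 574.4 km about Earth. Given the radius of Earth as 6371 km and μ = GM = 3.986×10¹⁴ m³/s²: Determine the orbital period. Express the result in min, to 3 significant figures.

T ≈ 96.0 min

r = 6371 + 574.4 = 6945.4 km = 6.9454×10⁶ m.
Kepler's third law: T = 2π√(r³/μ) = 2π√((6.945×10⁶)³ / 3.986×10¹⁴).
r³/μ = 8.405×10⁵ s², so T = 2π × 9.168×10² = 5.760×10³ s.
Converting: 5.760×10³ s ÷ 60.00 = 96.01 min.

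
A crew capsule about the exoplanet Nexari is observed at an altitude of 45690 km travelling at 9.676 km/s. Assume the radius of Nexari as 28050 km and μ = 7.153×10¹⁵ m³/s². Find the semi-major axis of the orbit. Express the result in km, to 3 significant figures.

r = 28050 + 45690 = 73740 km = 7.374×10⁷ m.
Specific orbital energy ε = v²/2 − μ/r = (9676)²/2 − 7.153×10¹⁵/7.374×10⁷ = -5.019×10⁷ J/kg.
Since ε = −μ/(2a), a = −μ/(2ε) = 7.126×10⁷ m = 71259 km.

a ≈ 71300 km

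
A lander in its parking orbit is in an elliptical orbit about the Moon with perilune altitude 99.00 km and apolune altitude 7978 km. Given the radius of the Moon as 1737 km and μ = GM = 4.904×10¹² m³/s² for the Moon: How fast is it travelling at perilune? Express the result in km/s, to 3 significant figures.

r_p = 1737 + 99.00 = 1836.0 km = 1.8360×10⁶ m.
r_a = 1737 + 7978 = 9715.0 km = 9.7150×10⁶ m.
Semi-major axis a = (r_p + r_a)/2 = 5775.5 km = 5.776×10⁶ m.
Vis-viva: v² = μ(2/r − 1/a) = 4.904×10¹² × (1.089×10⁻⁶ − 1.731×10⁻⁷) = 4.493×10⁶ m²/s².
v = 2120 m/s = 2.120 km/s.

v ≈ 2.12 km/s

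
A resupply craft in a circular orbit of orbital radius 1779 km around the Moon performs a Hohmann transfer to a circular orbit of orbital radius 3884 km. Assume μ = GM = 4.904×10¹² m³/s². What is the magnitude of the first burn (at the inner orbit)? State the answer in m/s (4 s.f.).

Δv ≈ 284.2 m/s

r₁ = 1779 km = 1.779×10⁶ m.
r₂ = 3884 km = 3.884×10⁶ m.
Transfer ellipse a_t = (r₁ + r₂)/2 = 2.832×10⁶ m.
At r₁: circular v_c1 = √(μ/r₁) = 1660 m/s; transfer-perilune v_p = √[μ(2/r₁ − 1/a_t)] = 1945 m/s.
Δv₁ = v_p − v_c1 = 284.2 m/s.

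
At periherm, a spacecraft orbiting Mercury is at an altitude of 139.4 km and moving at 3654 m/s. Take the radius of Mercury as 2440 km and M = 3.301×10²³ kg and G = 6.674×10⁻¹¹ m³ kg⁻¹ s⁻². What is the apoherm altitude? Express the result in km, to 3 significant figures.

apoherm altitude ≈ 6790 km

μ = GM = 6.674×10⁻¹¹ × 3.301×10²³ = 2.203×10¹³ m³/s².
r_p = 2440 + 139.4 = 2579.4 km = 2.579×10⁶ m.
Specific energy ε = v²/2 − μ/r = -1.865×10⁶ J/kg, so a = −μ/(2ε) = 5.906×10⁶ m.
The apsides satisfy r_p + r_a = 2a, so the apoherm radius is 2a − r_p = 9.232×10⁶ m = 9232.0 km.
Apoherm altitude = 9232.0 − 2440 = 6792.0 km.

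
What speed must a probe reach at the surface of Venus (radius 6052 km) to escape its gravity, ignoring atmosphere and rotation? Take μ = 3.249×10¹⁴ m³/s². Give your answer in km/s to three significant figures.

v_esc ≈ 10.4 km/s

r = R = 6.052×10⁶ m.
Escape speed v_esc = √(2μ/r) = √(2 × 3.249×10¹⁴ / 6.052×10⁶) = √(1.074×10⁸) = 10360 m/s.
= 10.36 km/s.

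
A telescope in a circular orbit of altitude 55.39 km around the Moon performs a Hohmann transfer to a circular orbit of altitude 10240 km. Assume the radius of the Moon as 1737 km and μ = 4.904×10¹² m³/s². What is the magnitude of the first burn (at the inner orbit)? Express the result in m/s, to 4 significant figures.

Δv ≈ 527.6 m/s

r₁ = 1737 + 55.39 = 1792.4 km = 1.7924×10⁶ m.
r₂ = 1737 + 10240 = 11977 km = 1.1977×10⁷ m.
Transfer ellipse a_t = (r₁ + r₂)/2 = 6.885×10⁶ m.
At r₁: circular v_c1 = √(μ/r₁) = 1654 m/s; transfer-perilune v_p = √[μ(2/r₁ − 1/a_t)] = 2182 m/s.
Δv₁ = v_p − v_c1 = 527.6 m/s.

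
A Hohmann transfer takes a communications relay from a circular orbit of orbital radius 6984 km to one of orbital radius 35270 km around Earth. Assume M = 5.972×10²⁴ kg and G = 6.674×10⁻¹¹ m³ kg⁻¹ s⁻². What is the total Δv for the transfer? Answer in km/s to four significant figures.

μ = GM = 6.674×10⁻¹¹ × 5.972×10²⁴ = 3.986×10¹⁴ m³/s².
r₁ = 6984 km = 6.984×10⁶ m.
r₂ = 35270 km = 3.527×10⁷ m.
Transfer ellipse a_t = (r₁ + r₂)/2 = 2.113×10⁷ m.
At r₁: circular v_c1 = √(μ/r₁) = 7554 m/s; transfer-perigee v_p = √[μ(2/r₁ − 1/a_t)] = 9761 m/s.
Δv₁ = v_p − v_c1 = 2206 m/s.
At r₂: circular v_c2 = √(μ/r₂) = 3362 m/s; transfer-apogee v_a = √[μ(2/r₂ − 1/a_t)] = 1933 m/s.
Δv₂ = v_c2 − v_a = 1429 m/s.
Total Δv = Δv₁ + Δv₂ = 3635 m/s = 3.635 km/s.

Δv_total ≈ 3.635 km/s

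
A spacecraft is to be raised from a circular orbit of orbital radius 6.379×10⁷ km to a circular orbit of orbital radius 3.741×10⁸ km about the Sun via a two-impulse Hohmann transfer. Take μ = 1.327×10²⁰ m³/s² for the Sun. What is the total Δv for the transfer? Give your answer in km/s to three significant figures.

r₁ = 6.379×10⁷ km = 6.379×10¹⁰ m.
r₂ = 3.741×10⁸ km = 3.741×10¹¹ m.
Transfer ellipse a_t = (r₁ + r₂)/2 = 2.189×10¹¹ m.
At r₁: circular v_c1 = √(μ/r₁) = 45610 m/s; transfer-perihelion v_p = √[μ(2/r₁ − 1/a_t)] = 59620 m/s.
Δv₁ = v_p − v_c1 = 14010 m/s.
At r₂: circular v_c2 = √(μ/r₂) = 18830 m/s; transfer-aphelion v_a = √[μ(2/r₂ − 1/a_t)] = 10170 m/s.
Δv₂ = v_c2 − v_a = 8668 m/s.
Total Δv = Δv₁ + Δv₂ = 22680 m/s = 22.68 km/s.

Δv_total ≈ 22.7 km/s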